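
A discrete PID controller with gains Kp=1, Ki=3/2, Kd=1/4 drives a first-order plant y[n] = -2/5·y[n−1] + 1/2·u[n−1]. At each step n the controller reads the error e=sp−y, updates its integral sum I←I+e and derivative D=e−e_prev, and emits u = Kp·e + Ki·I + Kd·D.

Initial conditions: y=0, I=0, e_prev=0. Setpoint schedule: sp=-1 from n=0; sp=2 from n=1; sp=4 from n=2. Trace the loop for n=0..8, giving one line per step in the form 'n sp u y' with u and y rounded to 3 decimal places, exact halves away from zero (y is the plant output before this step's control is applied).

0 -1 -2.750 0.000
1 2 8.031 -1.375
2 4 1.163 4.566
3 4 17.278 -1.245
4 4 -4.857 9.137
5 4 31.888 -6.083
6 4 -24.058 18.377
7 4 64.324 -19.380
8 4 -73.104 39.914

(exact arithmetic carried between steps; '≈' marks a value shown rounded to 6 d.p. or computed from one; I and e_prev carry over from the previous line; the table rounds u and y to 3 d.p., halves away from zero)
n=0: y=0, sp=-1, e=sp−y=-1; I=-1, D=e−e_prev=-1; u=1·(-1)+3/2·(-1)+1/4·(-1)=-2.75; next y=-2/5·0+1/2·(-2.75)=-1.375
n=1: y=-1.375, sp=2, e=sp−y=3.375; I=2.375, D=e−e_prev=4.375; u=1·3.375+3/2·2.375+1/4·4.375=8.03125; next y=-2/5·(-1.375)+1/2·8.03125=4.565625
n=2: y=4.565625, sp=4, e=sp−y=-0.565625; I=1.809375, D=e−e_prev=-3.940625; u=1·(-0.565625)+3/2·1.809375+1/4·(-3.940625)≈1.163281; next y=-2/5·4.565625+1/2·1.163281≈-1.244609
n=3: y≈-1.244609, sp=4, e=sp−y≈5.244609; I≈7.053984, D=e−e_prev≈5.810234; u=1·5.244609+3/2·7.053984+1/4·5.810234≈17.278145; next y=-2/5·(-1.244609)+1/2·17.278145≈9.136916
n=4: y≈9.136916, sp=4, e=sp−y≈-5.136916; I≈1.917068, D=e−e_prev≈-10.381525; u=1·(-5.136916)+3/2·1.917068+1/4·(-10.381525)≈-4.856695; next y=-2/5·9.136916+1/2·(-4.856695)≈-6.083114
n=5: y≈-6.083114, sp=4, e=sp−y≈10.083114; I≈12.000182, D=e−e_prev≈15.220030; u=1·10.083114+3/2·12.000182+1/4·15.220030≈31.888395; next y=-2/5·(-6.083114)+1/2·31.888395≈18.377443
n=6: y≈18.377443, sp=4, e=sp−y≈-14.377443; I≈-2.377261, D=e−e_prev≈-24.460557; u=1·(-14.377443)+3/2·(-2.377261)+1/4·(-24.460557)≈-24.058473; next y=-2/5·18.377443+1/2·(-24.058473)≈-19.380214
n=7: y≈-19.380214, sp=4, e=sp−y≈23.380214; I≈21.002953, D=e−e_prev≈37.757656; u=1·23.380214+3/2·21.002953+1/4·37.757656≈64.324057; next y=-2/5·(-19.380214)+1/2·64.324057≈39.914114
n=8: y≈39.914114, sp=4, e=sp−y≈-35.914114; I≈-14.911161, D=e−e_prev≈-59.294328; u=1·(-35.914114)+3/2·(-14.911161)+1/4·(-59.294328)≈-73.104437; next y=-2/5·39.914114+1/2·(-73.104437)≈-52.517864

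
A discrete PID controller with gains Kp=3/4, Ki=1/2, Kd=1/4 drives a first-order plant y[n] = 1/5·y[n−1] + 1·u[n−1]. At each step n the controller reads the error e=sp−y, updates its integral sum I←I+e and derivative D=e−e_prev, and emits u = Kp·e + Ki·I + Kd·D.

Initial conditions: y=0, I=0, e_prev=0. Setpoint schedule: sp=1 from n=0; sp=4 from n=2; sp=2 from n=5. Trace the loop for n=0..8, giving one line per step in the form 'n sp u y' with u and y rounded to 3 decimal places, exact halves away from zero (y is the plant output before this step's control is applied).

0 1 1.500 0.000
1 1 -0.500 1.500
2 4 6.675 -0.200
3 4 -2.653 6.635
4 4 9.680 -1.326
5 2 -8.758 9.414
6 2 15.154 -6.875
7 2 -15.462 13.779
8 2 23.540 -12.706

(exact arithmetic carried between steps; '≈' marks a value shown rounded to 6 d.p. or computed from one; I and e_prev carry over from the previous line; the table rounds u and y to 3 d.p., halves away from zero)
n=0: y=0, sp=1, e=sp−y=1; I=1, D=e−e_prev=1; u=3/4·1+1/2·1+1/4·1=1.5; next y=1/5·0+1·1.5=1.5
n=1: y=1.5, sp=1, e=sp−y=-0.5; I=0.5, D=e−e_prev=-1.5; u=3/4·(-0.5)+1/2·0.5+1/4·(-1.5)=-0.5; next y=1/5·1.5+1·(-0.5)=-0.2
n=2: y=-0.2, sp=4, e=sp−y=4.2; I=4.7, D=e−e_prev=4.7; u=3/4·4.2+1/2·4.7+1/4·4.7=6.675; next y=1/5·(-0.2)+1·6.675=6.635
n=3: y=6.635, sp=4, e=sp−y=-2.635; I=2.065, D=e−e_prev=-6.835; u=3/4·(-2.635)+1/2·2.065+1/4·(-6.835)=-2.6525; next y=1/5·6.635+1·(-2.6525)=-1.3255
n=4: y=-1.3255, sp=4, e=sp−y=5.3255; I=7.3905, D=e−e_prev=7.9605; u=3/4·5.3255+1/2·7.3905+1/4·7.9605=9.6795; next y=1/5·(-1.3255)+1·9.6795=9.4144
n=5: y=9.4144, sp=2, e=sp−y=-7.4144; I=-0.0239, D=e−e_prev=-12.7399; u=3/4·(-7.4144)+1/2·(-0.0239)+1/4·(-12.7399)=-8.757725; next y=1/5·9.4144+1·(-8.757725)=-6.874845
n=6: y=-6.874845, sp=2, e=sp−y=8.874845; I=8.850945, D=e−e_prev=16.289245; u=3/4·8.874845+1/2·8.850945+1/4·16.289245≈15.153918; next y=1/5·(-6.874845)+1·15.153918≈13.778949
n=7: y≈13.778949, sp=2, e=sp−y≈-11.778949; I≈-2.928004, D=e−e_prev≈-20.653794; u=3/4·(-11.778949)+1/2·(-2.928004)+1/4·(-20.653794)≈-15.461662; next y=1/5·13.778949+1·(-15.461662)≈-12.705872
n=8: y≈-12.705872, sp=2, e=sp−y≈14.705872; I≈11.777868, D=e−e_prev≈26.484820; u=3/4·14.705872+1/2·11.777868+1/4·26.484820≈23.539543; next y=1/5·(-12.705872)+1·23.539543≈20.998369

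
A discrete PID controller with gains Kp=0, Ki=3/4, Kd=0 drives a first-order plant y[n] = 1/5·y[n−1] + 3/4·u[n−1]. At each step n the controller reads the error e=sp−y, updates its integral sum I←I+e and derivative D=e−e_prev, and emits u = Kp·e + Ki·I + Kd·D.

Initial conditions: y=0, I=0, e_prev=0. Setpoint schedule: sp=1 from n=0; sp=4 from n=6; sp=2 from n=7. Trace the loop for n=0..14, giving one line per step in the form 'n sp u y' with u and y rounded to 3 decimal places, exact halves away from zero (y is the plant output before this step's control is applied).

0 1 0.750 0.000
1 1 1.078 0.563
2 1 1.137 0.921
3 1 1.109 1.037
4 1 1.080 1.039
5 1 1.066 1.018
6 4 3.314 1.003
7 2 2.799 2.686
8 2 2.322 2.637
9 2 2.120 2.269
10 2 2.087 2.044
11 2 2.107 1.974
12 2 2.126 1.975
13 2 2.134 1.989
14 2 2.135 1.998

(exact arithmetic carried between steps; '≈' marks a value shown rounded to 6 d.p. or computed from one; I and e_prev carry over from the previous line; the table rounds u and y to 3 d.p., halves away from zero)
n=0: y=0, sp=1, e=sp−y=1; I=1, D=e−e_prev=1; u=0·1+3/4·1+0·1=0.75; next y=1/5·0+3/4·0.75=0.5625
n=1: y=0.5625, sp=1, e=sp−y=0.4375; I=1.4375, D=e−e_prev=-0.5625; u=0·0.4375+3/4·1.4375+0·(-0.5625)=1.078125; next y=1/5·0.5625+3/4·1.078125≈0.921094
n=2: y≈0.921094, sp=1, e=sp−y≈0.078906; I≈1.516406, D=e−e_prev≈-0.358594; u=0·0.078906+3/4·1.516406+0·(-0.358594)≈1.137305; next y=1/5·0.921094+3/4·1.137305≈1.037197
n=3: y≈1.037197, sp=1, e=sp−y≈-0.037197; I≈1.479209, D=e−e_prev≈-0.116104; u=0·(-0.037197)+3/4·1.479209+0·(-0.116104)≈1.109407; next y=1/5·1.037197+3/4·1.109407≈1.039495
n=4: y≈1.039495, sp=1, e=sp−y≈-0.039495; I≈1.439714, D=e−e_prev≈-0.002297; u=0·(-0.039495)+3/4·1.439714+0·(-0.002297)≈1.079786; next y=1/5·1.039495+3/4·1.079786≈1.017738
n=5: y≈1.017738, sp=1, e=sp−y≈-0.017738; I≈1.421976, D=e−e_prev≈0.021756; u=0·(-0.017738)+3/4·1.421976+0·0.021756≈1.066482; next y=1/5·1.017738+3/4·1.066482≈1.003409
n=6: y≈1.003409, sp=4, e=sp−y≈2.996591; I≈4.418567, D=e−e_prev≈3.014329; u=0·2.996591+3/4·4.418567+0·3.014329≈3.313925; next y=1/5·1.003409+3/4·3.313925≈2.686126
n=7: y≈2.686126, sp=2, e=sp−y≈-0.686126; I≈3.732441, D=e−e_prev≈-3.682716; u=0·(-0.686126)+3/4·3.732441+0·(-3.682716)≈2.799331; next y=1/5·2.686126+3/4·2.799331≈2.636723
n=8: y≈2.636723, sp=2, e=sp−y≈-0.636723; I≈3.095718, D=e−e_prev≈0.049402; u=0·(-0.636723)+3/4·3.095718+0·0.049402≈2.321788; next y=1/5·2.636723+3/4·2.321788≈2.268686
n=9: y≈2.268686, sp=2, e=sp−y≈-0.268686; I≈2.827032, D=e−e_prev≈0.368037; u=0·(-0.268686)+3/4·2.827032+0·0.368037≈2.120274; next y=1/5·2.268686+3/4·2.120274≈2.043943
n=10: y≈2.043943, sp=2, e=sp−y≈-0.043943; I≈2.783089, D=e−e_prev≈0.224743; u=0·(-0.043943)+3/4·2.783089+0·0.224743≈2.087317; next y=1/5·2.043943+3/4·2.087317≈1.974276
n=11: y≈1.974276, sp=2, e=sp−y≈0.025724; I≈2.808813, D=e−e_prev≈0.069666; u=0·0.025724+3/4·2.808813+0·0.069666≈2.106610; next y=1/5·1.974276+3/4·2.106610≈1.974813
n=12: y≈1.974813, sp=2, e=sp−y≈0.025187; I≈2.834000, D=e−e_prev≈-0.000536; u=0·0.025187+3/4·2.834000+0·(-0.000536)≈2.125500; next y=1/5·1.974813+3/4·2.125500≈1.989088
n=13: y≈1.989088, sp=2, e=sp−y≈0.010912; I≈2.844913, D=e−e_prev≈-0.014275; u=0·0.010912+3/4·2.844913+0·(-0.014275)≈2.133685; next y=1/5·1.989088+3/4·2.133685≈1.998081
n=14: y≈1.998081, sp=2, e=sp−y≈0.001919; I≈2.846832, D=e−e_prev≈-0.008993; u=0·0.001919+3/4·2.846832+0·(-0.008993)≈2.135124; next y=1/5·1.998081+3/4·2.135124≈2.000959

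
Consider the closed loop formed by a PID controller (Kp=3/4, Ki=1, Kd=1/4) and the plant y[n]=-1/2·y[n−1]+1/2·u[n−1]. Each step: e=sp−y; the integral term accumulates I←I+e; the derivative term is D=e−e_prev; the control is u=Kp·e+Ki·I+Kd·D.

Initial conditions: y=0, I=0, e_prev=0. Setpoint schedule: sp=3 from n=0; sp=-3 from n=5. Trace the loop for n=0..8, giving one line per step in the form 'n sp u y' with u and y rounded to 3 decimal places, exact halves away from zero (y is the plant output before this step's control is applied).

0 3 6.000 0.000
1 3 2.250 3.000
2 3 9.750 -0.375
3 3 1.406 5.063
4 3 14.484 -1.828
5 -3 -14.379 8.156
6 -3 17.309 -11.268
7 -3 -30.391 14.288
8 -3 31.965 -22.340

(exact arithmetic carried between steps; '≈' marks a value shown rounded to 6 d.p. or computed from one; I and e_prev carry over from the previous line; the table rounds u and y to 3 d.p., halves away from zero)
n=0: y=0, sp=3, e=sp−y=3; I=3, D=e−e_prev=3; u=3/4·3+1·3+1/4·3=6; next y=-1/2·0+1/2·6=3
n=1: y=3, sp=3, e=sp−y=0; I=3, D=e−e_prev=-3; u=3/4·0+1·3+1/4·(-3)=2.25; next y=-1/2·3+1/2·2.25=-0.375
n=2: y=-0.375, sp=3, e=sp−y=3.375; I=6.375, D=e−e_prev=3.375; u=3/4·3.375+1·6.375+1/4·3.375=9.75; next y=-1/2·(-0.375)+1/2·9.75=5.0625
n=3: y=5.0625, sp=3, e=sp−y=-2.0625; I=4.3125, D=e−e_prev=-5.4375; u=3/4·(-2.0625)+1·4.3125+1/4·(-5.4375)=1.40625; next y=-1/2·5.0625+1/2·1.40625=-1.828125
n=4: y=-1.828125, sp=3, e=sp−y=4.828125; I=9.140625, D=e−e_prev=6.890625; u=3/4·4.828125+1·9.140625+1/4·6.890625=14.484375; next y=-1/2·(-1.828125)+1/2·14.484375=8.15625
n=5: y=8.15625, sp=-3, e=sp−y=-11.15625; I=-2.015625, D=e−e_prev=-15.984375; u=3/4·(-11.15625)+1·(-2.015625)+1/4·(-15.984375)≈-14.378906; next y=-1/2·8.15625+1/2·(-14.378906)≈-11.267578
n=6: y≈-11.267578, sp=-3, e=sp−y≈8.267578; I≈6.251953, D=e−e_prev≈19.423828; u=3/4·8.267578+1·6.251953+1/4·19.423828≈17.308594; next y=-1/2·(-11.267578)+1/2·17.308594≈14.288086
n=7: y≈14.288086, sp=-3, e=sp−y≈-17.288086; I≈-11.036133, D=e−e_prev≈-25.555664; u=3/4·(-17.288086)+1·(-11.036133)+1/4·(-25.555664)≈-30.391113; next y=-1/2·14.288086+1/2·(-30.391113)≈-22.339600
n=8: y≈-22.339600, sp=-3, e=sp−y≈19.339600; I≈8.303467, D=e−e_prev≈36.627686; u=3/4·19.339600+1·8.303467+1/4·36.627686≈31.965088; next y=-1/2·(-22.339600)+1/2·31.965088≈27.152344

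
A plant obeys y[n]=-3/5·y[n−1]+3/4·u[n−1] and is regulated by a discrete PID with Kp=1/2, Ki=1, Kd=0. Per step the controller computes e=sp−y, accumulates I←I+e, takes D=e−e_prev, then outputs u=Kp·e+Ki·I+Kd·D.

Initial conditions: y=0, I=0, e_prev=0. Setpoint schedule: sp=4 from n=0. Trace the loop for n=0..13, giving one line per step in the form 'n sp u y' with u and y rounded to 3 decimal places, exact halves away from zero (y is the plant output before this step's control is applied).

0 4 6.000 0.000
1 4 3.250 4.500
2 4 9.894 -0.263
3 4 2.396 7.578
4 4 14.309 -2.750
5 4 -1.638 12.382
6 4 21.540 -8.658
7 4 -10.814 21.350
8 4 35.241 -20.920
9 4 -29.693 38.983
10 4 62.288 -45.660
11 4 -67.709 74.111
12 4 116.220 -95.249
13 4 -143.876 144.314

(exact arithmetic carried between steps; '≈' marks a value shown rounded to 6 d.p. or computed from one; I and e_prev carry over from the previous line; the table rounds u and y to 3 d.p., halves away from zero)
n=0: y=0, sp=4, e=sp−y=4; I=4, D=e−e_prev=4; u=1/2·4+1·4+0·4=6; next y=-3/5·0+3/4·6=4.5
n=1: y=4.5, sp=4, e=sp−y=-0.5; I=3.5, D=e−e_prev=-4.5; u=1/2·(-0.5)+1·3.5+0·(-4.5)=3.25; next y=-3/5·4.5+3/4·3.25=-0.2625
n=2: y=-0.2625, sp=4, e=sp−y=4.2625; I=7.7625, D=e−e_prev=4.7625; u=1/2·4.2625+1·7.7625+0·4.7625=9.89375; next y=-3/5·(-0.2625)+3/4·9.89375≈7.577813
n=3: y≈7.577813, sp=4, e=sp−y≈-3.577813; I≈4.184688, D=e−e_prev≈-7.840313; u=1/2·(-3.577813)+1·4.184688+0·(-7.840313)≈2.395781; next y=-3/5·7.577813+3/4·2.395781≈-2.749852
n=4: y≈-2.749852, sp=4, e=sp−y≈6.749852; I≈10.934539, D=e−e_prev≈10.327664; u=1/2·6.749852+1·10.934539+0·10.327664≈14.309465; next y=-3/5·(-2.749852)+3/4·14.309465≈12.382010
n=5: y≈12.382010, sp=4, e=sp−y≈-8.382010; I≈2.552529, D=e−e_prev≈-15.131861; u=1/2·(-8.382010)+1·2.552529+0·(-15.131861)≈-1.638475; next y=-3/5·12.382010+3/4·(-1.638475)≈-8.658062
n=6: y≈-8.658062, sp=4, e=sp−y≈12.658062; I≈15.210592, D=e−e_prev≈21.040072; u=1/2·12.658062+1·15.210592+0·21.040072≈21.539623; next y=-3/5·(-8.658062)+3/4·21.539623≈21.349554
n=7: y≈21.349554, sp=4, e=sp−y≈-17.349554; I≈-2.138963, D=e−e_prev≈-30.007617; u=1/2·(-17.349554)+1·(-2.138963)+0·(-30.007617)≈-10.813740; next y=-3/5·21.349554+3/4·(-10.813740)≈-20.920038
n=8: y≈-20.920038, sp=4, e=sp−y≈24.920038; I≈22.781075, D=e−e_prev≈42.269592; u=1/2·24.920038+1·22.781075+0·42.269592≈35.241094; next y=-3/5·(-20.920038)+3/4·35.241094≈38.982843
n=9: y≈38.982843, sp=4, e=sp−y≈-34.982843; I≈-12.201768, D=e−e_prev≈-59.902880; u=1/2·(-34.982843)+1·(-12.201768)+0·(-59.902880)≈-29.693189; next y=-3/5·38.982843+3/4·(-29.693189)≈-45.659598
n=10: y≈-45.659598, sp=4, e=sp−y≈49.659598; I≈37.457830, D=e−e_prev≈84.642441; u=1/2·49.659598+1·37.457830+0·84.642441≈62.287629; next y=-3/5·(-45.659598)+3/4·62.287629≈74.111480
n=11: y≈74.111480, sp=4, e=sp−y≈-70.111480; I≈-32.653650, D=e−e_prev≈-119.771078; u=1/2·(-70.111480)+1·(-32.653650)+0·(-119.771078)≈-67.709390; next y=-3/5·74.111480+3/4·(-67.709390)≈-95.248931
n=12: y≈-95.248931, sp=4, e=sp−y≈99.248931; I≈66.595281, D=e−e_prev≈169.360411; u=1/2·99.248931+1·66.595281+0·169.360411≈116.219746; next y=-3/5·(-95.248931)+3/4·116.219746≈144.314168
n=13: y≈144.314168, sp=4, e=sp−y≈-140.314168; I≈-73.718887, D=e−e_prev≈-239.563099; u=1/2·(-140.314168)+1·(-73.718887)+0·(-239.563099)≈-143.875972; next y=-3/5·144.314168+3/4·(-143.875972)≈-194.495479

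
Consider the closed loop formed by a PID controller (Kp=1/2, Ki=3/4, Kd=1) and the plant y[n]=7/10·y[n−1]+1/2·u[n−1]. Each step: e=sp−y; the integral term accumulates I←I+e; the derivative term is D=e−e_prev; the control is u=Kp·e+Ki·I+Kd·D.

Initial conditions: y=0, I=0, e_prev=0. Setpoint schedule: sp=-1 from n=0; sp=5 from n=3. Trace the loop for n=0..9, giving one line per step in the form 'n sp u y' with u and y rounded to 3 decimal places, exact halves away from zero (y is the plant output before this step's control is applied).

(exact arithmetic carried between steps; '≈' marks a value shown rounded to 6 d.p. or computed from one; I and e_prev carry over from the previous line; the table rounds u and y to 3 d.p., halves away from zero)
n=0: y=0, sp=-1, e=sp−y=-1; I=-1, D=e−e_prev=-1; u=1/2·(-1)+3/4·(-1)+1·(-1)=-2.25; next y=7/10·0+1/2·(-2.25)=-1.125
n=1: y=-1.125, sp=-1, e=sp−y=0.125; I=-0.875, D=e−e_prev=1.125; u=1/2·0.125+3/4·(-0.875)+1·1.125=0.53125; next y=7/10·(-1.125)+1/2·0.53125=-0.521875
n=2: y=-0.521875, sp=-1, e=sp−y=-0.478125; I=-1.353125, D=e−e_prev=-0.603125; u=1/2·(-0.478125)+3/4·(-1.353125)+1·(-0.603125)≈-1.857031; next y=7/10·(-0.521875)+1/2·(-1.857031)≈-1.293828
n=3: y≈-1.293828, sp=5, e=sp−y≈6.293828; I≈4.940703, D=e−e_prev≈6.771953; u=1/2·6.293828+3/4·4.940703+1·6.771953≈13.624395; next y=7/10·(-1.293828)+1/2·13.624395≈5.906518
n=4: y≈5.906518, sp=5, e=sp−y≈-0.906518; I≈4.034186, D=e−e_prev≈-7.200346; u=1/2·(-0.906518)+3/4·4.034186+1·(-7.200346)≈-4.627965; next y=7/10·5.906518+1/2·(-4.627965)≈1.820580
n=5: y≈1.820580, sp=5, e=sp−y≈3.179420; I≈7.213606, D=e−e_prev≈4.085938; u=1/2·3.179420+3/4·7.213606+1·4.085938≈11.085853; next y=7/10·1.820580+1/2·11.085853≈6.817332
n=6: y≈6.817332, sp=5, e=sp−y≈-1.817332; I≈5.396274, D=e−e_prev≈-4.996752; u=1/2·(-1.817332)+3/4·5.396274+1·(-4.996752)≈-1.858213; next y=7/10·6.817332+1/2·(-1.858213)≈3.843026
n=7: y≈3.843026, sp=5, e=sp−y≈1.156974; I≈6.553248, D=e−e_prev≈2.974306; u=1/2·1.156974+3/4·6.553248+1·2.974306≈8.467729; next y=7/10·3.843026+1/2·8.467729≈6.923983
n=8: y≈6.923983, sp=5, e=sp−y≈-1.923983; I≈4.629265, D=e−e_prev≈-3.080957; u=1/2·(-1.923983)+3/4·4.629265+1·(-3.080957)≈-0.570999; next y=7/10·6.923983+1/2·(-0.570999)≈4.561288
n=9: y≈4.561288, sp=5, e=sp−y≈0.438712; I≈5.067977, D=e−e_prev≈2.362694; u=1/2·0.438712+3/4·5.067977+1·2.362694≈6.383033; next y=7/10·4.561288+1/2·6.383033≈6.384418

0 -1 -2.250 0.000
1 -1 0.531 -1.125
2 -1 -1.857 -0.522
3 5 13.624 -1.294
4 5 -4.628 5.907
5 5 11.086 1.821
6 5 -1.858 6.817
7 5 8.468 3.843
8 5 -0.571 6.924
9 5 6.383 4.561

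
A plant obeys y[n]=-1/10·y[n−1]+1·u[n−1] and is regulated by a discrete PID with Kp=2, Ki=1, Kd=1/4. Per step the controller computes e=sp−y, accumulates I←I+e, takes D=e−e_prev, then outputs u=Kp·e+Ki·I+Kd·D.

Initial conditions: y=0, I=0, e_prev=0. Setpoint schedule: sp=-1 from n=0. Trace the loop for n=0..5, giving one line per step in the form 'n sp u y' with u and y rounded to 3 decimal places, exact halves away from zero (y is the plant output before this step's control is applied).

0 -1 -3.250 0.000
1 -1 6.563 -3.250
2 -1 -24.947 6.888
3 -1 75.400 -25.636
4 -1 -244.793 77.964
5 -1 776.440 -252.589

(exact arithmetic carried between steps; '≈' marks a value shown rounded to 6 d.p. or computed from one; I and e_prev carry over from the previous line; the table rounds u and y to 3 d.p., halves away from zero)
n=0: y=0, sp=-1, e=sp−y=-1; I=-1, D=e−e_prev=-1; u=2·(-1)+1·(-1)+1/4·(-1)=-3.25; next y=-1/10·0+1·(-3.25)=-3.25
n=1: y=-3.25, sp=-1, e=sp−y=2.25; I=1.25, D=e−e_prev=3.25; u=2·2.25+1·1.25+1/4·3.25=6.5625; next y=-1/10·(-3.25)+1·6.5625=6.8875
n=2: y=6.8875, sp=-1, e=sp−y=-7.8875; I=-6.6375, D=e−e_prev=-10.1375; u=2·(-7.8875)+1·(-6.6375)+1/4·(-10.1375)=-24.946875; next y=-1/10·6.8875+1·(-24.946875)=-25.635625
n=3: y=-25.635625, sp=-1, e=sp−y=24.635625; I=17.998125, D=e−e_prev=32.523125; u=2·24.635625+1·17.998125+1/4·32.523125≈75.400156; next y=-1/10·(-25.635625)+1·75.400156≈77.963719
n=4: y≈77.963719, sp=-1, e=sp−y≈-78.963719; I≈-60.965594, D=e−e_prev≈-103.599344; u=2·(-78.963719)+1·(-60.965594)+1/4·(-103.599344)≈-244.792867; next y=-1/10·77.963719+1·(-244.792867)≈-252.589239
n=5: y≈-252.589239, sp=-1, e=sp−y≈251.589239; I≈190.623645, D=e−e_prev≈330.552958; u=2·251.589239+1·190.623645+1/4·330.552958≈776.440363; next y=-1/10·(-252.589239)+1·776.440363≈801.699287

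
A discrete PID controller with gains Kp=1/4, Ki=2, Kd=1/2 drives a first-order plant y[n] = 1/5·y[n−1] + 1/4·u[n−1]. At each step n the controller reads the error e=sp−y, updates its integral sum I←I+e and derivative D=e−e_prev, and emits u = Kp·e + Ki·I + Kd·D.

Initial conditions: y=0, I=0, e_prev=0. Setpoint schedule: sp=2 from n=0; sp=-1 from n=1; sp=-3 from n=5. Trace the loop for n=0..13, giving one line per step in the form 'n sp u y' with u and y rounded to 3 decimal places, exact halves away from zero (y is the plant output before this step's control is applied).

0 2 5.500 0.000
1 -1 -3.531 1.375
2 -1 -0.641 -0.608
3 -1 -3.313 -0.282
4 -1 -2.929 -0.885
5 -3 -8.894 -0.909
6 -3 -7.973 -2.405
7 -3 -9.721 -2.474
8 -3 -9.567 -2.925
9 -3 -9.800 -2.977
10 -3 -9.684 -3.045
11 -3 -9.670 -3.030
12 -3 -9.620 -3.023
13 -3 -9.608 -3.010

(exact arithmetic carried between steps; '≈' marks a value shown rounded to 6 d.p. or computed from one; I and e_prev carry over from the previous line; the table rounds u and y to 3 d.p., halves away from zero)
n=0: y=0, sp=2, e=sp−y=2; I=2, D=e−e_prev=2; u=1/4·2+2·2+1/2·2=5.5; next y=1/5·0+1/4·5.5=1.375
n=1: y=1.375, sp=-1, e=sp−y=-2.375; I=-0.375, D=e−e_prev=-4.375; u=1/4·(-2.375)+2·(-0.375)+1/2·(-4.375)=-3.53125; next y=1/5·1.375+1/4·(-3.53125)≈-0.607813
n=2: y≈-0.607813, sp=-1, e=sp−y≈-0.392188; I≈-0.767188, D=e−e_prev≈1.982813; u=1/4·(-0.392188)+2·(-0.767188)+1/2·1.982813≈-0.641016; next y=1/5·(-0.607813)+1/4·(-0.641016)≈-0.281816
n=3: y≈-0.281816, sp=-1, e=sp−y≈-0.718184; I≈-1.485371, D=e−e_prev≈-0.325996; u=1/4·(-0.718184)+2·(-1.485371)+1/2·(-0.325996)≈-3.313286; next y=1/5·(-0.281816)+1/4·(-3.313286)≈-0.884685
n=4: y≈-0.884685, sp=-1, e=sp−y≈-0.115315; I≈-1.600686, D=e−e_prev≈0.602868; u=1/4·(-0.115315)+2·(-1.600686)+1/2·0.602868≈-2.928767; next y=1/5·(-0.884685)+1/4·(-2.928767)≈-0.909129
n=5: y≈-0.909129, sp=-3, e=sp−y≈-2.090871; I≈-3.691558, D=e−e_prev≈-1.975556; u=1/4·(-2.090871)+2·(-3.691558)+1/2·(-1.975556)≈-8.893611; next y=1/5·(-0.909129)+1/4·(-8.893611)≈-2.405228
n=6: y≈-2.405228, sp=-3, e=sp−y≈-0.594772; I≈-4.286329, D=e−e_prev≈1.496100; u=1/4·(-0.594772)+2·(-4.286329)+1/2·1.496100≈-7.973301; next y=1/5·(-2.405228)+1/4·(-7.973301)≈-2.474371
n=7: y≈-2.474371, sp=-3, e=sp−y≈-0.525629; I≈-4.811958, D=e−e_prev≈0.069143; u=1/4·(-0.525629)+2·(-4.811958)+1/2·0.069143≈-9.720752; next y=1/5·(-2.474371)+1/4·(-9.720752)≈-2.925062
n=8: y≈-2.925062, sp=-3, e=sp−y≈-0.074938; I≈-4.886896, D=e−e_prev≈0.450691; u=1/4·(-0.074938)+2·(-4.886896)+1/2·0.450691≈-9.567180; next y=1/5·(-2.925062)+1/4·(-9.567180)≈-2.976808
n=9: y≈-2.976808, sp=-3, e=sp−y≈-0.023192; I≈-4.910088, D=e−e_prev≈0.051745; u=1/4·(-0.023192)+2·(-4.910088)+1/2·0.051745≈-9.800102; next y=1/5·(-2.976808)+1/4·(-9.800102)≈-3.045387
n=10: y≈-3.045387, sp=-3, e=sp−y≈0.045387; I≈-4.864701, D=e−e_prev≈0.068579; u=1/4·0.045387+2·(-4.864701)+1/2·0.068579≈-9.683766; next y=1/5·(-3.045387)+1/4·(-9.683766)≈-3.030019
n=11: y≈-3.030019, sp=-3, e=sp−y≈0.030019; I≈-4.834682, D=e−e_prev≈-0.015368; u=1/4·0.030019+2·(-4.834682)+1/2·(-0.015368)≈-9.669544; next y=1/5·(-3.030019)+1/4·(-9.669544)≈-3.023390
n=12: y≈-3.023390, sp=-3, e=sp−y≈0.023390; I≈-4.811293, D=e−e_prev≈-0.006629; u=1/4·0.023390+2·(-4.811293)+1/2·(-0.006629)≈-9.620052; next y=1/5·(-3.023390)+1/4·(-9.620052)≈-3.009691
n=13: y≈-3.009691, sp=-3, e=sp−y≈0.009691; I≈-4.801602, D=e−e_prev≈-0.013699; u=1/4·0.009691+2·(-4.801602)+1/2·(-0.013699)≈-9.607630; next y=1/5·(-3.009691)+1/4·(-9.607630)≈-3.003846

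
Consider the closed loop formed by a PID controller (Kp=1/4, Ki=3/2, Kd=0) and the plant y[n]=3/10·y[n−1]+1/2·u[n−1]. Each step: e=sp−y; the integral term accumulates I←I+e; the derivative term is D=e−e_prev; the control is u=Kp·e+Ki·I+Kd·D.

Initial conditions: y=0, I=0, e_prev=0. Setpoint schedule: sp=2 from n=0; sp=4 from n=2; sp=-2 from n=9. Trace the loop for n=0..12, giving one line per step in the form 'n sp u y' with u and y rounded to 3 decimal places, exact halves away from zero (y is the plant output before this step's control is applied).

(exact arithmetic carried between steps; '≈' marks a value shown rounded to 6 d.p. or computed from one; I and e_prev carry over from the previous line; the table rounds u and y to 3 d.p., halves away from zero)
n=0: y=0, sp=2, e=sp−y=2; I=2, D=e−e_prev=2; u=1/4·2+3/2·2+0·2=3.5; next y=3/10·0+1/2·3.5=1.75
n=1: y=1.75, sp=2, e=sp−y=0.25; I=2.25, D=e−e_prev=-1.75; u=1/4·0.25+3/2·2.25+0·(-1.75)=3.4375; next y=3/10·1.75+1/2·3.4375=2.24375
n=2: y=2.24375, sp=4, e=sp−y=1.75625; I=4.00625, D=e−e_prev=1.50625; u=1/4·1.75625+3/2·4.00625+0·1.50625≈6.448438; next y=3/10·2.24375+1/2·6.448438≈3.897344
n=3: y≈3.897344, sp=4, e=sp−y≈0.102656; I≈4.108906, D=e−e_prev≈-1.653594; u=1/4·0.102656+3/2·4.108906+0·(-1.653594)≈6.189023; next y=3/10·3.897344+1/2·6.189023≈4.263715
n=4: y≈4.263715, sp=4, e=sp−y≈-0.263715; I≈3.845191, D=e−e_prev≈-0.366371; u=1/4·(-0.263715)+3/2·3.845191+0·(-0.366371)≈5.701858; next y=3/10·4.263715+1/2·5.701858≈4.130044
n=5: y≈4.130044, sp=4, e=sp−y≈-0.130044; I≈3.715148, D=e−e_prev≈0.133671; u=1/4·(-0.130044)+3/2·3.715148+0·0.133671≈5.540211; next y=3/10·4.130044+1/2·5.540211≈4.009118
n=6: y≈4.009118, sp=4, e=sp−y≈-0.009118; I≈3.706029, D=e−e_prev≈0.120925; u=1/4·(-0.009118)+3/2·3.706029+0·0.120925≈5.556764; next y=3/10·4.009118+1/2·5.556764≈3.981118
n=7: y≈3.981118, sp=4, e=sp−y≈0.018882; I≈3.724912, D=e−e_prev≈0.028001; u=1/4·0.018882+3/2·3.724912+0·0.028001≈5.592088; next y=3/10·3.981118+1/2·5.592088≈3.990379
n=8: y≈3.990379, sp=4, e=sp−y≈0.009621; I≈3.734532, D=e−e_prev≈-0.009262; u=1/4·0.009621+3/2·3.734532+0·(-0.009262)≈5.604204; next y=3/10·3.990379+1/2·5.604204≈3.999216
n=9: y≈3.999216, sp=-2, e=sp−y≈-5.999216; I≈-2.264683, D=e−e_prev≈-6.008836; u=1/4·(-5.999216)+3/2·(-2.264683)+0·(-6.008836)≈-4.896829; next y=3/10·3.999216+1/2·(-4.896829)≈-1.248650
n=10: y≈-1.248650, sp=-2, e=sp−y≈-0.751350; I≈-3.016034, D=e−e_prev≈5.247865; u=1/4·(-0.751350)+3/2·(-3.016034)+0·5.247865≈-4.711888; next y=3/10·(-1.248650)+1/2·(-4.711888)≈-2.730539
n=11: y≈-2.730539, sp=-2, e=sp−y≈0.730539; I≈-2.285495, D=e−e_prev≈1.481889; u=1/4·0.730539+3/2·(-2.285495)+0·1.481889≈-3.245607; next y=3/10·(-2.730539)+1/2·(-3.245607)≈-2.441965
n=12: y≈-2.441965, sp=-2, e=sp−y≈0.441965; I≈-1.843529, D=e−e_prev≈-0.288574; u=1/4·0.441965+3/2·(-1.843529)+0·(-0.288574)≈-2.654803; next y=3/10·(-2.441965)+1/2·(-2.654803)≈-2.059991

0 2 3.500 0.000
1 2 3.438 1.750
2 4 6.448 2.244
3 4 6.189 3.897
4 4 5.702 4.264
5 4 5.540 4.130
6 4 5.557 4.009
7 4 5.592 3.981
8 4 5.604 3.990
9 -2 -4.897 3.999
10 -2 -4.712 -1.249
11 -2 -3.246 -2.731
12 -2 -2.655 -2.442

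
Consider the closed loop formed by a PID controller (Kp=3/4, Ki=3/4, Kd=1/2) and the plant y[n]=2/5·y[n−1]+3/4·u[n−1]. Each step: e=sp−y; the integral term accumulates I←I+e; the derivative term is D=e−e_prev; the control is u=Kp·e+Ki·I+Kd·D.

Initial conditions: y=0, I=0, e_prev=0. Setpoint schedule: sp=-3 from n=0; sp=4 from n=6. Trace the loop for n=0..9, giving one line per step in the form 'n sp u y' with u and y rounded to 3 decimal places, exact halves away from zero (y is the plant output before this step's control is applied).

0 -3 -6.000 0.000
1 -3 2.250 -4.500
2 -3 -7.650 -0.113
3 -3 3.718 -5.783
4 -3 -9.546 0.476
5 -3 5.866 -6.969
6 4 1.958 1.612
7 4 3.537 2.113
8 4 2.433 3.498
9 4 4.050 3.224

(exact arithmetic carried between steps; '≈' marks a value shown rounded to 6 d.p. or computed from one; I and e_prev carry over from the previous line; the table rounds u and y to 3 d.p., halves away from zero)
n=0: y=0, sp=-3, e=sp−y=-3; I=-3, D=e−e_prev=-3; u=3/4·(-3)+3/4·(-3)+1/2·(-3)=-6; next y=2/5·0+3/4·(-6)=-4.5
n=1: y=-4.5, sp=-3, e=sp−y=1.5; I=-1.5, D=e−e_prev=4.5; u=3/4·1.5+3/4·(-1.5)+1/2·4.5=2.25; next y=2/5·(-4.5)+3/4·2.25=-0.1125
n=2: y=-0.1125, sp=-3, e=sp−y=-2.8875; I=-4.3875, D=e−e_prev=-4.3875; u=3/4·(-2.8875)+3/4·(-4.3875)+1/2·(-4.3875)=-7.65; next y=2/5·(-0.1125)+3/4·(-7.65)=-5.7825
n=3: y=-5.7825, sp=-3, e=sp−y=2.7825; I=-1.605, D=e−e_prev=5.67; u=3/4·2.7825+3/4·(-1.605)+1/2·5.67=3.718125; next y=2/5·(-5.7825)+3/4·3.718125≈0.475594
n=4: y≈0.475594, sp=-3, e=sp−y≈-3.475594; I≈-5.080594, D=e−e_prev≈-6.258094; u=3/4·(-3.475594)+3/4·(-5.080594)+1/2·(-6.258094)≈-9.546188; next y=2/5·0.475594+3/4·(-9.546188)≈-6.969403
n=5: y≈-6.969403, sp=-3, e=sp−y≈3.969403; I≈-1.111191, D=e−e_prev≈7.444997; u=3/4·3.969403+3/4·(-1.111191)+1/2·7.444997≈5.866158; next y=2/5·(-6.969403)+3/4·5.866158≈1.611857
n=6: y≈1.611857, sp=4, e=sp−y≈2.388143; I≈1.276952, D=e−e_prev≈-1.581260; u=3/4·2.388143+3/4·1.276952+1/2·(-1.581260)≈1.958191; next y=2/5·1.611857+3/4·1.958191≈2.113386
n=7: y≈2.113386, sp=4, e=sp−y≈1.886614; I≈3.163566, D=e−e_prev≈-0.501529; u=3/4·1.886614+3/4·3.163566+1/2·(-0.501529)≈3.536870; next y=2/5·2.113386+3/4·3.536870≈3.498007
n=8: y≈3.498007, sp=4, e=sp−y≈0.501993; I≈3.665559, D=e−e_prev≈-1.384621; u=3/4·0.501993+3/4·3.665559+1/2·(-1.384621)≈2.433353; next y=2/5·3.498007+3/4·2.433353≈3.224218
n=9: y≈3.224218, sp=4, e=sp−y≈0.775782; I≈4.441341, D=e−e_prev≈0.273789; u=3/4·0.775782+3/4·4.441341+1/2·0.273789≈4.049737; next y=2/5·3.224218+3/4·4.049737≈4.326990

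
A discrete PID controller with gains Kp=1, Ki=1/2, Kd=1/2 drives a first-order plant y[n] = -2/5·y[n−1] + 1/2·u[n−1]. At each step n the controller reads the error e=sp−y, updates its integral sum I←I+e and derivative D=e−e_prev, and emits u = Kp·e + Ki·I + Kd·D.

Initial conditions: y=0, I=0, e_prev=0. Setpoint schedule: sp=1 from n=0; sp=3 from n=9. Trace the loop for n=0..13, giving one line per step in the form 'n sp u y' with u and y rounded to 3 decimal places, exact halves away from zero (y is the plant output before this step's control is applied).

(exact arithmetic carried between steps; '≈' marks a value shown rounded to 6 d.p. or computed from one; I and e_prev carry over from the previous line; the table rounds u and y to 3 d.p., halves away from zero)
n=0: y=0, sp=1, e=sp−y=1; I=1, D=e−e_prev=1; u=1·1+1/2·1+1/2·1=2; next y=-2/5·0+1/2·2=1
n=1: y=1, sp=1, e=sp−y=0; I=1, D=e−e_prev=-1; u=1·0+1/2·1+1/2·(-1)=0; next y=-2/5·1+1/2·0=-0.4
n=2: y=-0.4, sp=1, e=sp−y=1.4; I=2.4, D=e−e_prev=1.4; u=1·1.4+1/2·2.4+1/2·1.4=3.3; next y=-2/5·(-0.4)+1/2·3.3=1.81
n=3: y=1.81, sp=1, e=sp−y=-0.81; I=1.59, D=e−e_prev=-2.21; u=1·(-0.81)+1/2·1.59+1/2·(-2.21)=-1.12; next y=-2/5·1.81+1/2·(-1.12)=-1.284
n=4: y=-1.284, sp=1, e=sp−y=2.284; I=3.874, D=e−e_prev=3.094; u=1·2.284+1/2·3.874+1/2·3.094=5.768; next y=-2/5·(-1.284)+1/2·5.768=3.3976
n=5: y=3.3976, sp=1, e=sp−y=-2.3976; I=1.4764, D=e−e_prev=-4.6816; u=1·(-2.3976)+1/2·1.4764+1/2·(-4.6816)=-4.0002; next y=-2/5·3.3976+1/2·(-4.0002)=-3.35914
n=6: y=-3.35914, sp=1, e=sp−y=4.35914; I=5.83554, D=e−e_prev=6.75674; u=1·4.35914+1/2·5.83554+1/2·6.75674=10.65528; next y=-2/5·(-3.35914)+1/2·10.65528=6.671296
n=7: y=6.671296, sp=1, e=sp−y=-5.671296; I=0.164244, D=e−e_prev=-10.030436; u=1·(-5.671296)+1/2·0.164244+1/2·(-10.030436)=-10.604392; next y=-2/5·6.671296+1/2·(-10.604392)≈-7.970714
n=8: y≈-7.970714, sp=1, e=sp−y≈8.970714; I≈9.134958, D=e−e_prev≈14.642010; u=1·8.970714+1/2·9.134958+1/2·14.642010≈20.859199; next y=-2/5·(-7.970714)+1/2·20.859199≈13.617885
n=9: y≈13.617885, sp=3, e=sp−y≈-10.617885; I≈-1.482927, D=e−e_prev≈-19.588600; u=1·(-10.617885)+1/2·(-1.482927)+1/2·(-19.588600)≈-21.153648; next y=-2/5·13.617885+1/2·(-21.153648)≈-16.023978
n=10: y≈-16.023978, sp=3, e=sp−y≈19.023978; I≈17.541051, D=e−e_prev≈29.641863; u=1·19.023978+1/2·17.541051+1/2·29.641863≈42.615436; next y=-2/5·(-16.023978)+1/2·42.615436≈27.717309
n=11: y≈27.717309, sp=3, e=sp−y≈-24.717309; I≈-7.176258, D=e−e_prev≈-43.741287; u=1·(-24.717309)+1/2·(-7.176258)+1/2·(-43.741287)≈-50.176082; next y=-2/5·27.717309+1/2·(-50.176082)≈-36.174964
n=12: y≈-36.174964, sp=3, e=sp−y≈39.174964; I≈31.998707, D=e−e_prev≈63.892274; u=1·39.174964+1/2·31.998707+1/2·63.892274≈87.120455; next y=-2/5·(-36.174964)+1/2·87.120455≈58.030213
n=13: y≈58.030213, sp=3, e=sp−y≈-55.030213; I≈-23.031506, D=e−e_prev≈-94.205178; u=1·(-55.030213)+1/2·(-23.031506)+1/2·(-94.205178)≈-113.648555; next y=-2/5·58.030213+1/2·(-113.648555)≈-80.036363

0 1 2.000 0.000
1 1 0.000 1.000
2 1 3.300 -0.400
3 1 -1.120 1.810
4 1 5.768 -1.284
5 1 -4.000 3.398
6 1 10.655 -3.359
7 1 -10.604 6.671
8 1 20.859 -7.971
9 3 -21.154 13.618
10 3 42.615 -16.024
11 3 -50.176 27.717
12 3 87.120 -36.175
13 3 -113.649 58.030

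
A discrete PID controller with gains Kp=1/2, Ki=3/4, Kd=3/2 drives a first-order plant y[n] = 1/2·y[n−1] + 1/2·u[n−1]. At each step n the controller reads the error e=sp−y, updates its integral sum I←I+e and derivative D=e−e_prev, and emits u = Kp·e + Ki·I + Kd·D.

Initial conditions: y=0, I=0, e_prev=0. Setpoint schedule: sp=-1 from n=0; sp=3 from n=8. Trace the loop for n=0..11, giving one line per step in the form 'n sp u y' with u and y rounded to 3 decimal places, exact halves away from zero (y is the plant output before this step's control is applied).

(exact arithmetic carried between steps; '≈' marks a value shown rounded to 6 d.p. or computed from one; I and e_prev carry over from the previous line; the table rounds u and y to 3 d.p., halves away from zero)
n=0: y=0, sp=-1, e=sp−y=-1; I=-1, D=e−e_prev=-1; u=1/2·(-1)+3/4·(-1)+3/2·(-1)=-2.75; next y=1/2·0+1/2·(-2.75)=-1.375
n=1: y=-1.375, sp=-1, e=sp−y=0.375; I=-0.625, D=e−e_prev=1.375; u=1/2·0.375+3/4·(-0.625)+3/2·1.375=1.78125; next y=1/2·(-1.375)+1/2·1.78125=0.203125
n=2: y=0.203125, sp=-1, e=sp−y=-1.203125; I=-1.828125, D=e−e_prev=-1.578125; u=1/2·(-1.203125)+3/4·(-1.828125)+3/2·(-1.578125)≈-4.339844; next y=1/2·0.203125+1/2·(-4.339844)≈-2.068359
n=3: y≈-2.068359, sp=-1, e=sp−y≈1.068359; I≈-0.759766, D=e−e_prev≈2.271484; u=1/2·1.068359+3/4·(-0.759766)+3/2·2.271484≈3.371582; next y=1/2·(-2.068359)+1/2·3.371582≈0.651611
n=4: y≈0.651611, sp=-1, e=sp−y≈-1.651611; I≈-2.411377, D=e−e_prev≈-2.719971; u=1/2·(-1.651611)+3/4·(-2.411377)+3/2·(-2.719971)≈-6.714294; next y=1/2·0.651611+1/2·(-6.714294)≈-3.031342
n=5: y≈-3.031342, sp=-1, e=sp−y≈2.031342; I≈-0.380035, D=e−e_prev≈3.682953; u=1/2·2.031342+3/4·(-0.380035)+3/2·3.682953≈6.255074; next y=1/2·(-3.031342)+1/2·6.255074≈1.611866
n=6: y≈1.611866, sp=-1, e=sp−y≈-2.611866; I≈-2.991901, D=e−e_prev≈-4.643208; u=1/2·(-2.611866)+3/4·(-2.991901)+3/2·(-4.643208)≈-10.514670; next y=1/2·1.611866+1/2·(-10.514670)≈-4.451402
n=7: y≈-4.451402, sp=-1, e=sp−y≈3.451402; I≈0.459501, D=e−e_prev≈6.063268; u=1/2·3.451402+3/4·0.459501+3/2·6.063268≈11.165229; next y=1/2·(-4.451402)+1/2·11.165229≈3.356913
n=8: y≈3.356913, sp=3, e=sp−y≈-0.356913; I≈0.102587, D=e−e_prev≈-3.808316; u=1/2·(-0.356913)+3/4·0.102587+3/2·(-3.808316)≈-5.813990; next y=1/2·3.356913+1/2·(-5.813990)≈-1.228538
n=9: y≈-1.228538, sp=3, e=sp−y≈4.228538; I≈4.331125, D=e−e_prev≈4.585451; u=1/2·4.228538+3/4·4.331125+3/2·4.585451≈12.240790; next y=1/2·(-1.228538)+1/2·12.240790≈5.506126
n=10: y≈5.506126, sp=3, e=sp−y≈-2.506126; I≈1.824999, D=e−e_prev≈-6.734664; u=1/2·(-2.506126)+3/4·1.824999+3/2·(-6.734664)≈-9.986310; next y=1/2·5.506126+1/2·(-9.986310)≈-2.240092
n=11: y≈-2.240092, sp=3, e=sp−y≈5.240092; I≈7.065091, D=e−e_prev≈7.746218; u=1/2·5.240092+3/4·7.065091+3/2·7.746218≈19.538191; next y=1/2·(-2.240092)+1/2·19.538191≈8.649050

0 -1 -2.750 0.000
1 -1 1.781 -1.375
2 -1 -4.340 0.203
3 -1 3.372 -2.068
4 -1 -6.714 0.652
5 -1 6.255 -3.031
6 -1 -10.515 1.612
7 -1 11.165 -4.451
8 3 -5.814 3.357
9 3 12.241 -1.229
10 3 -9.986 5.506
11 3 19.538 -2.240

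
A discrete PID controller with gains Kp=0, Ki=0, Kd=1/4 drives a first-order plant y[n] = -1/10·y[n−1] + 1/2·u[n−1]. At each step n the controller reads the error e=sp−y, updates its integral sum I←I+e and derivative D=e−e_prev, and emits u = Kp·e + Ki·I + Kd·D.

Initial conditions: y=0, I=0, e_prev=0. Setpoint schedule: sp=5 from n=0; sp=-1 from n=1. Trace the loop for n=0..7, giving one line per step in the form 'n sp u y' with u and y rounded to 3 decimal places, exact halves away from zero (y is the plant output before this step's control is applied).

(exact arithmetic carried between steps; '≈' marks a value shown rounded to 6 d.p. or computed from one; I and e_prev carry over from the previous line; the table rounds u and y to 3 d.p., halves away from zero)
n=0: y=0, sp=5, e=sp−y=5; I=5, D=e−e_prev=5; u=0·5+0·5+1/4·5=1.25; next y=-1/10·0+1/2·1.25=0.625
n=1: y=0.625, sp=-1, e=sp−y=-1.625; I=3.375, D=e−e_prev=-6.625; u=0·(-1.625)+0·3.375+1/4·(-6.625)=-1.65625; next y=-1/10·0.625+1/2·(-1.65625)=-0.890625
n=2: y=-0.890625, sp=-1, e=sp−y=-0.109375; I=3.265625, D=e−e_prev=1.515625; u=0·(-0.109375)+0·3.265625+1/4·1.515625≈0.378906; next y=-1/10·(-0.890625)+1/2·0.378906≈0.278516
n=3: y≈0.278516, sp=-1, e=sp−y≈-1.278516; I≈1.987109, D=e−e_prev≈-1.169141; u=0·(-1.278516)+0·1.987109+1/4·(-1.169141)≈-0.292285; next y=-1/10·0.278516+1/2·(-0.292285)≈-0.173994
n=4: y≈-0.173994, sp=-1, e=sp−y≈-0.826006; I≈1.161104, D=e−e_prev≈0.452510; u=0·(-0.826006)+0·1.161104+1/4·0.452510≈0.113127; next y=-1/10·(-0.173994)+1/2·0.113127≈0.073963
n=5: y≈0.073963, sp=-1, e=sp−y≈-1.073963; I≈0.087140, D=e−e_prev≈-0.247957; u=0·(-1.073963)+0·0.087140+1/4·(-0.247957)≈-0.061989; next y=-1/10·0.073963+1/2·(-0.061989)≈-0.038391
n=6: y≈-0.038391, sp=-1, e=sp−y≈-0.961609; I≈-0.874469, D=e−e_prev≈0.112354; u=0·(-0.961609)+0·(-0.874469)+1/4·0.112354≈0.028089; next y=-1/10·(-0.038391)+1/2·0.028089≈0.017883
n=7: y≈0.017883, sp=-1, e=sp−y≈-1.017883; I≈-1.892352, D=e−e_prev≈-0.056274; u=0·(-1.017883)+0·(-1.892352)+1/4·(-0.056274)≈-0.014069; next y=-1/10·0.017883+1/2·(-0.014069)≈-0.008823

0 5 1.250 0.000
1 -1 -1.656 0.625
2 -1 0.379 -0.891
3 -1 -0.292 0.279
4 -1 0.113 -0.174
5 -1 -0.062 0.074
6 -1 0.028 -0.038
7 -1 -0.014 0.018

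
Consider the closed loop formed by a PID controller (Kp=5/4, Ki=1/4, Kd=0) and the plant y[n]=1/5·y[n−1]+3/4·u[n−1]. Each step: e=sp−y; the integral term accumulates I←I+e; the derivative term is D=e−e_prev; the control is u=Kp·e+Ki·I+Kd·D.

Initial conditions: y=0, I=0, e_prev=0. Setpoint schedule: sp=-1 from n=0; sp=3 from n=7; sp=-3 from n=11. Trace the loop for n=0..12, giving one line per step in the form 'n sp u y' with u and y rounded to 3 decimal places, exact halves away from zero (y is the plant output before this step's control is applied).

0 -1 -1.500 0.000
1 -1 -0.063 -1.125
2 -1 -1.311 -0.272
3 -1 -0.344 -1.038
4 -1 -1.193 -0.466
5 -1 -0.543 -0.988
6 -1 -1.120 -0.605
7 3 5.315 -0.961
8 3 -0.828 3.794
9 3 4.458 0.138
10 3 0.324 3.371
11 -3 -5.088 0.917
12 -3 0.757 -3.633

(exact arithmetic carried between steps; '≈' marks a value shown rounded to 6 d.p. or computed from one; I and e_prev carry over from the previous line; the table rounds u and y to 3 d.p., halves away from zero)
n=0: y=0, sp=-1, e=sp−y=-1; I=-1, D=e−e_prev=-1; u=5/4·(-1)+1/4·(-1)+0·(-1)=-1.5; next y=1/5·0+3/4·(-1.5)=-1.125
n=1: y=-1.125, sp=-1, e=sp−y=0.125; I=-0.875, D=e−e_prev=1.125; u=5/4·0.125+1/4·(-0.875)+0·1.125=-0.0625; next y=1/5·(-1.125)+3/4·(-0.0625)=-0.271875
n=2: y=-0.271875, sp=-1, e=sp−y=-0.728125; I=-1.603125, D=e−e_prev=-0.853125; u=5/4·(-0.728125)+1/4·(-1.603125)+0·(-0.853125)≈-1.310938; next y=1/5·(-0.271875)+3/4·(-1.310938)≈-1.037578
n=3: y≈-1.037578, sp=-1, e=sp−y≈0.037578; I≈-1.565547, D=e−e_prev≈0.765703; u=5/4·0.037578+1/4·(-1.565547)+0·0.765703≈-0.344414; next y=1/5·(-1.037578)+3/4·(-0.344414)≈-0.465826
n=4: y≈-0.465826, sp=-1, e=sp−y≈-0.534174; I≈-2.099721, D=e−e_prev≈-0.571752; u=5/4·(-0.534174)+1/4·(-2.099721)+0·(-0.571752)≈-1.192647; next y=1/5·(-0.465826)+3/4·(-1.192647)≈-0.987651
n=5: y≈-0.987651, sp=-1, e=sp−y≈-0.012349; I≈-2.112070, D=e−e_prev≈0.521825; u=5/4·(-0.012349)+1/4·(-2.112070)+0·0.521825≈-0.543454; next y=1/5·(-0.987651)+3/4·(-0.543454)≈-0.605121
n=6: y≈-0.605121, sp=-1, e=sp−y≈-0.394879; I≈-2.506949, D=e−e_prev≈-0.382530; u=5/4·(-0.394879)+1/4·(-2.506949)+0·(-0.382530)≈-1.120337; next y=1/5·(-0.605121)+3/4·(-1.120337)≈-0.961277
n=7: y≈-0.961277, sp=3, e=sp−y≈3.961277; I≈1.454327, D=e−e_prev≈4.356156; u=5/4·3.961277+1/4·1.454327+0·4.356156≈5.315177; next y=1/5·(-0.961277)+3/4·5.315177≈3.794128
n=8: y≈3.794128, sp=3, e=sp−y≈-0.794128; I≈0.660199, D=e−e_prev≈-4.755404; u=5/4·(-0.794128)+1/4·0.660199+0·(-4.755404)≈-0.827610; next y=1/5·3.794128+3/4·(-0.827610)≈0.138118
n=9: y≈0.138118, sp=3, e=sp−y≈2.861882; I≈3.522081, D=e−e_prev≈3.656010; u=5/4·2.861882+1/4·3.522081+0·3.656010≈4.457873; next y=1/5·0.138118+3/4·4.457873≈3.371028
n=10: y≈3.371028, sp=3, e=sp−y≈-0.371028; I≈3.151053, D=e−e_prev≈-3.232910; u=5/4·(-0.371028)+1/4·3.151053+0·(-3.232910)≈0.323978; next y=1/5·3.371028+3/4·0.323978≈0.917189
n=11: y≈0.917189, sp=-3, e=sp−y≈-3.917189; I≈-0.766136, D=e−e_prev≈-3.546161; u=5/4·(-3.917189)+1/4·(-0.766136)+0·(-3.546161)≈-5.088021; next y=1/5·0.917189+3/4·(-5.088021)≈-3.632578
n=12: y≈-3.632578, sp=-3, e=sp−y≈0.632578; I≈-0.133558, D=e−e_prev≈4.549767; u=5/4·0.632578+1/4·(-0.133558)+0·4.549767≈0.757332; next y=1/5·(-3.632578)+3/4·0.757332≈-0.158516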